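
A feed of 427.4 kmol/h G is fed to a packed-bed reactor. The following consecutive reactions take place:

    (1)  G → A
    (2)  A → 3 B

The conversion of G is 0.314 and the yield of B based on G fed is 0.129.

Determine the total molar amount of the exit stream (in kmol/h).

Conversion of G: G consumed = 1ξ₁ = 0.314 × 427.4 → ξ₁ = 134.2 kmol/h.
Yield of B: 3ξ₂ / 427.4 = 0.129 → ξ₂ = 18.38 kmol/h.
Outlet amounts (n = n₀ + Σ ν·ξ):
  G: 427.4 − 1(134.2) = 293.2
  A: 0 + 1(134.2) − 1(18.38) = 115.8
  B: 0 + 3(18.38) = 55.13
Total out = 293.2 + 115.8 + 55.13 = 464.2 kmol/h.

464 kmol/h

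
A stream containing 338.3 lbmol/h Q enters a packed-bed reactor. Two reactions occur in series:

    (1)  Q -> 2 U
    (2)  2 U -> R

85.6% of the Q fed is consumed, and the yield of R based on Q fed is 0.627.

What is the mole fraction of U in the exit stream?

Conversion of Q: Q consumed = 1ξ₁ = 0.856 × 338.3 → ξ₁ = 289.6 lbmol/h.
Yield of R: 1ξ₂ / 338.3 = 0.627 → ξ₂ = 212.1 lbmol/h.
Outlet amounts (n = n₀ + Σ ν·ξ):
  Q: 338.3 − 1(289.6) = 48.72
  U: 0 + 2(289.6) − 2(212.1) = 154.9
  R: 0 + 1(212.1) = 212.1
Total out = 415.8 lbmol/h; y_U = 154.9 / 415.8 = 0.3727.

0.373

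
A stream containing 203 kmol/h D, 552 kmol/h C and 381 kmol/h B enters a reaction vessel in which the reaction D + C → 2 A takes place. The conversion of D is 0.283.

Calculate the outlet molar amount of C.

495 kmol/h

D reacted = 0.283 × 203 = 57.45 kmol/h; ν_D = −1, so ξ = 57.45/1 = 57.45 kmol/h.
Outlet amounts (n = n₀ + ν ξ):
  D: 203 − 1(57.45) = 145.6
  C: 552 − 1(57.45) = 494.6
  A: 0 + 2(57.45) = 114.9
  B: 381 (inert)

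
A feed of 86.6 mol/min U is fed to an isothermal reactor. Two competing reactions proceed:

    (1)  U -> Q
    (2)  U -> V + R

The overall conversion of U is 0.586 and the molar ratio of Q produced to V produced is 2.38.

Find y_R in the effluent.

Conversion of U: U consumed = 0.586 × 86.6 = 50.75 mol/min = 1ξ₁ + 1ξ₂.
Selectivity: 1ξ₁ / (1ξ₂) = 2.38 → ξ₁ = 2.38 ξ₂.
Substitute: (1·2.38 + 1) ξ₂ = 50.75 → ξ₂ = 15.01 mol/min, ξ₁ = 35.73 mol/min.
Outlet amounts (n = n₀ + Σ ν·ξ):
  U: 86.6 − 1(35.73) − 1(15.01) = 35.85
  Q: 0 + 1(35.73) = 35.73
  V: 0 + 1(15.01) = 15.01
  R: 0 + 1(15.01) = 15.01
Total out = 101.6 mol/min; y_R = 15.01 / 101.6 = 0.1478.

0.148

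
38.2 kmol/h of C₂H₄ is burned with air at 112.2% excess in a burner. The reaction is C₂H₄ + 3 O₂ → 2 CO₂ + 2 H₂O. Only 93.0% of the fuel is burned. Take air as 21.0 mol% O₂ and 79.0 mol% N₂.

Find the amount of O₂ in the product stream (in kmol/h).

Stoichiometric O₂ = 3 × 38.2 = 114.6 kmol/h; O₂ fed = 114.6 × 2.122 = 243.2 kmol/h.
N₂ fed = 243.2 × 79/21 = 914.8 kmol/h.
Fuel reacted = 0.93 × 38.2 → ξ = 35.53 kmol/h.
Outlet (n = n₀ + ν ξ):
  C₂H₄: 38.2 − 1(35.53) = 2.674
  O₂: 243.2 − 3(35.53) = 136.6
  N₂: 914.8 (inert)
  CO₂: 0 + 2(35.53) = 71.05
  H₂O: 0 + 2(35.53) = 71.05

137 kmol/h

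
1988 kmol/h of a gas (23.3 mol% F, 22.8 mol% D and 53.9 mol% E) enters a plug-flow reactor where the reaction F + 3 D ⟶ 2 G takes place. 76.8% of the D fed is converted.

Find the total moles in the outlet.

1760 kmol/h

D reacted = 0.768 × 453.3 = 348.1 kmol/h; ν_D = −3, so ξ = 348.1/3 = 116 kmol/h.
Outlet amounts (n = n₀ + ν ξ):
  F: 463.2 − 1(116) = 347.2
  D: 453.3 − 3(116) = 105.2
  G: 0 + 2(116) = 232.1
  E: 1072 (inert)
Total out = 347.2 + 105.2 + 232.1 + 1072 = 1756 kmol/h.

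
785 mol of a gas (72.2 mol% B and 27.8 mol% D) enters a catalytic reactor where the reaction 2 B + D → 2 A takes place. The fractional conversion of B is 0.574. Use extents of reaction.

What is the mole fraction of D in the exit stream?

0.0893

B reacted = 0.574 × 566.8 = 325.3 mol; ν_B = −2, so ξ = 325.3/2 = 162.7 mol.
Outlet amounts (n = n₀ + ν ξ):
  B: 566.8 − 2(162.7) = 241.4
  D: 218.2 − 1(162.7) = 55.57
  A: 0 + 2(162.7) = 325.3
Total out = 622.3 mol; y_D = 55.57 / 622.3 = 0.08929.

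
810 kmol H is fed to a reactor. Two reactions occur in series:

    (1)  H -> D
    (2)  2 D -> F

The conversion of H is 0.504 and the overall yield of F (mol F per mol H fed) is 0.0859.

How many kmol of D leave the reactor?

269 kmol

Conversion of H: H consumed = 1ξ₁ = 0.504 × 810 → ξ₁ = 408.2 kmol.
Yield of F: 1ξ₂ / 810 = 0.0859 → ξ₂ = 69.58 kmol.
Outlet amounts (n = n₀ + Σ ν·ξ):
  H: 810 − 1(408.2) = 401.8
  D: 0 + 1(408.2) − 2(69.58) = 269.1
  F: 0 + 1(69.58) = 69.58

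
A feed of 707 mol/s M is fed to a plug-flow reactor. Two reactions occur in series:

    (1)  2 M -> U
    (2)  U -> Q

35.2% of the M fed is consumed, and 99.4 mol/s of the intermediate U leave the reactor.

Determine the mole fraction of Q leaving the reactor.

Conversion of M: M consumed = 2ξ₁ = 0.352 × 707 → ξ₁ = 124.4 mol/s.
U balance: n_U = 0 + 1ξ₁ − 1ξ₂ = 99.4 → ξ₂ = (1·124.4 − 99.4)/1 = 25.03 mol/s.
Outlet amounts (n = n₀ + Σ ν·ξ):
  M: 707 − 2(124.4) = 458.1
  U: 0 + 1(124.4) − 1(25.03) = 99.4
  Q: 0 + 1(25.03) = 25.03
Total out = 582.6 mol/s; y_Q = 25.03 / 582.6 = 0.04297.

0.043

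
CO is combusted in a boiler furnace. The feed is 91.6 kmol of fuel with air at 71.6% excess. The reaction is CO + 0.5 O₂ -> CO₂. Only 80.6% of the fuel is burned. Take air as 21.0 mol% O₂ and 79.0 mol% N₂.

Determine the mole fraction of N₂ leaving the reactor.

0.689

Stoichiometric O₂ = 0.5 × 91.6 = 45.8 kmol; O₂ fed = 45.8 × 1.716 = 78.59 kmol.
N₂ fed = 78.59 × 79/21 = 295.7 kmol.
Fuel reacted = 0.806 × 91.6 → ξ = 73.83 kmol.
Outlet (n = n₀ + ν ξ):
  CO: 91.6 − 1(73.83) = 17.77
  O₂: 78.59 − 0.5(73.83) = 41.68
  N₂: 295.7 (inert)
  CO₂: 0 + 1(73.83) = 73.83
Total out = 428.9 kmol; y_N₂ = 295.7 / 428.9 = 0.6893.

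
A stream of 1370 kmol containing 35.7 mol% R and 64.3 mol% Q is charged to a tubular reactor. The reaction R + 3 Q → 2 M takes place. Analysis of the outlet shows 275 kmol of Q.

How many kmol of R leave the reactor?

287 kmol

For Q: n = n₀ − 3ξ → 275 = 880.9 − 3ξ, giving ξ = 202 kmol.
Outlet amounts (n = n₀ + ν ξ):
  R: 489.1 − 1(202) = 287.1
  Q: 880.9 − 3(202) = 275
  M: 0 + 2(202) = 403.9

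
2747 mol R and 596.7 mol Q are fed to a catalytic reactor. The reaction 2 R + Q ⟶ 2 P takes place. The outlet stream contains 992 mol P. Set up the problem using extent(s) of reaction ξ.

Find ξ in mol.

ξ = 496 mol

For P: n = n₀ + 2ξ → 992 = 0 + 2ξ, giving ξ = 496 mol.
Outlet amounts (n = n₀ + ν ξ):
  R: 2747 − 2(496) = 1755
  Q: 596.7 − 1(496) = 100.7
  P: 0 + 2(496) = 992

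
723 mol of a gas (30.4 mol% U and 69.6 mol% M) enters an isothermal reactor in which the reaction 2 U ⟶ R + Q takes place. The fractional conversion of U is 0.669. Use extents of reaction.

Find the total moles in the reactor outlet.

U reacted = 0.669 × 219.8 = 147 mol; ν_U = −2, so ξ = 147/2 = 73.52 mol.
Outlet amounts (n = n₀ + ν ξ):
  U: 219.8 − 2(73.52) = 72.75
  R: 0 + 1(73.52) = 73.52
  Q: 0 + 1(73.52) = 73.52
  M: 503.2 (inert)
Total out = 72.75 + 73.52 + 73.52 + 503.2 = 723 mol.

723 mol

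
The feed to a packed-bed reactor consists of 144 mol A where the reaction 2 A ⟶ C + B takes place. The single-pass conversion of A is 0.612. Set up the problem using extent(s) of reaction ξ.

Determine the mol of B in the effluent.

44.1 mol

A reacted = 0.612 × 144 = 88.13 mol; ν_A = −2, so ξ = 88.13/2 = 44.06 mol.
Outlet amounts (n = n₀ + ν ξ):
  A: 144 − 2(44.06) = 55.87
  C: 0 + 1(44.06) = 44.06
  B: 0 + 1(44.06) = 44.06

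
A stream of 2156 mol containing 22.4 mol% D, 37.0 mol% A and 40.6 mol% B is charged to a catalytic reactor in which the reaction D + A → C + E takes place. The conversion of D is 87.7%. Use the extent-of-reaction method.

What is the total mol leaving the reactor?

2160 mol

D reacted = 0.877 × 482.9 = 423.5 mol; ν_D = −1, so ξ = 423.5/1 = 423.5 mol.
Outlet amounts (n = n₀ + ν ξ):
  D: 482.9 − 1(423.5) = 59.4
  A: 797.7 − 1(423.5) = 374.2
  C: 0 + 1(423.5) = 423.5
  E: 0 + 1(423.5) = 423.5
  B: 875.3 (inert)
Total out = 59.4 + 374.2 + 423.5 + 423.5 + 875.3 = 2156 mol.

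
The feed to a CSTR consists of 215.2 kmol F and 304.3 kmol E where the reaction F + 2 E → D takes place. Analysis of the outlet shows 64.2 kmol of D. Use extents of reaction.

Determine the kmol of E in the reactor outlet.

176 kmol

For D: n = n₀ + 1ξ → 64.2 = 0 + 1ξ, giving ξ = 64.2 kmol.
Outlet amounts (n = n₀ + ν ξ):
  F: 215.2 − 1(64.2) = 151
  E: 304.3 − 2(64.2) = 175.9
  D: 0 + 1(64.2) = 64.2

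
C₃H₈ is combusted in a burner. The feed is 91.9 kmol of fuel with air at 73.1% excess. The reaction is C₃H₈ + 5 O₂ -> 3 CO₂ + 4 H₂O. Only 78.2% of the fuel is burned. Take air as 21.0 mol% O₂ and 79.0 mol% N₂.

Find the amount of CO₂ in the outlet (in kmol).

Stoichiometric O₂ = 5 × 91.9 = 459.5 kmol; O₂ fed = 459.5 × 1.731 = 795.4 kmol.
N₂ fed = 795.4 × 79/21 = 2992 kmol.
Fuel reacted = 0.782 × 91.9 → ξ = 71.87 kmol.
Outlet (n = n₀ + ν ξ):
  C₃H₈: 91.9 − 1(71.87) = 20.03
  O₂: 795.4 − 5(71.87) = 436.1
  N₂: 2992 (inert)
  CO₂: 0 + 3(71.87) = 215.6
  H₂O: 0 + 4(71.87) = 287.5

216 kmol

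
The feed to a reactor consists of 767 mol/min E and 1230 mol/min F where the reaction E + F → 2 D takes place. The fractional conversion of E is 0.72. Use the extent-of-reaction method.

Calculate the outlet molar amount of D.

E reacted = 0.72 × 767 = 552.2 mol/min; ν_E = −1, so ξ = 552.2/1 = 552.2 mol/min.
Outlet amounts (n = n₀ + ν ξ):
  E: 767 − 1(552.2) = 214.8
  F: 1230 − 1(552.2) = 677.8
  D: 0 + 2(552.2) = 1104

1100 mol/min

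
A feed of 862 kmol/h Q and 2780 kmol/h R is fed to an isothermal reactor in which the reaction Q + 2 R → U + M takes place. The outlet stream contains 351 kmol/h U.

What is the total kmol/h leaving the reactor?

For U: n = n₀ + 1ξ → 351 = 0 + 1ξ, giving ξ = 351 kmol/h.
Outlet amounts (n = n₀ + ν ξ):
  Q: 862 − 1(351) = 511
  R: 2780 − 2(351) = 2078
  U: 0 + 1(351) = 351
  M: 0 + 1(351) = 351
Total out = 511 + 2078 + 351 + 351 = 3291 kmol/h.

3290 kmol/h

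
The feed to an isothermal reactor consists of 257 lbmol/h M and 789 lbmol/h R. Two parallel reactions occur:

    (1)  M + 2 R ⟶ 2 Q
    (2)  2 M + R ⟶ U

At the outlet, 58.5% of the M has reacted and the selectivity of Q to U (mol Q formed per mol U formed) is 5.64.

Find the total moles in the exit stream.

896 lbmol/h

Conversion of M: M consumed = 0.585 × 257 = 150.3 lbmol/h = 1ξ₁ + 2ξ₂.
Selectivity: 2ξ₁ / (1ξ₂) = 5.64 → ξ₁ = 2.82 ξ₂.
Substitute: (1·2.82 + 2) ξ₂ = 150.3 → ξ₂ = 31.19 lbmol/h, ξ₁ = 87.96 lbmol/h.
Outlet amounts (n = n₀ + Σ ν·ξ):
  M: 257 − 1(87.96) − 2(31.19) = 106.7
  R: 789 − 2(87.96) − 1(31.19) = 581.9
  Q: 0 + 2(87.96) = 175.9
  U: 0 + 1(31.19) = 31.19
Total out = 106.7 + 581.9 + 175.9 + 31.19 = 895.7 lbmol/h.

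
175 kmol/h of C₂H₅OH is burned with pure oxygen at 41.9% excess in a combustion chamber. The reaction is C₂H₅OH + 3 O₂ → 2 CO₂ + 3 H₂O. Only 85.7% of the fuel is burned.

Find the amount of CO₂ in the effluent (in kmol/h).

300 kmol/h

Stoichiometric O₂ = 3 × 175 = 525 kmol/h; O₂ fed = 525 × 1.419 = 745 kmol/h.
Fuel reacted = 0.857 × 175 → ξ = 150 kmol/h.
Outlet (n = n₀ + ν ξ):
  C₂H₅OH: 175 − 1(150) = 25.03
  O₂: 745 − 3(150) = 295.1
  CO₂: 0 + 2(150) = 299.9
  H₂O: 0 + 3(150) = 449.9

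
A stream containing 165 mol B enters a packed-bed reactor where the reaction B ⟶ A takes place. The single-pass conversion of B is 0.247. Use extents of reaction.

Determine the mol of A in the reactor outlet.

B reacted = 0.247 × 165 = 40.76 mol; ν_B = −1, so ξ = 40.76/1 = 40.76 mol.
Outlet amounts (n = n₀ + ν ξ):
  B: 165 − 1(40.76) = 124.2
  A: 0 + 1(40.76) = 40.76

40.8 mol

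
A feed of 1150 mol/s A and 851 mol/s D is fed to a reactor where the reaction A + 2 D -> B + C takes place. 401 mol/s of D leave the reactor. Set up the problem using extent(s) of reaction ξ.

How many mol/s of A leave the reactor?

For D: n = n₀ − 2ξ → 401 = 851 − 2ξ, giving ξ = 225 mol/s.
Outlet amounts (n = n₀ + ν ξ):
  A: 1150 − 1(225) = 925
  D: 851 − 2(225) = 401
  B: 0 + 1(225) = 225
  C: 0 + 1(225) = 225

925 mol/s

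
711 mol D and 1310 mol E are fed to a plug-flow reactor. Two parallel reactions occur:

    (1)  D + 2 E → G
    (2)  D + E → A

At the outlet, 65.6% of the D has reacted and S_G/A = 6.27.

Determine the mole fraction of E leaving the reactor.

0.383

Conversion of D: D consumed = 0.656 × 711 = 466.4 mol = 1ξ₁ + 1ξ₂.
Selectivity: 1ξ₁ / (1ξ₂) = 6.27 → ξ₁ = 6.27 ξ₂.
Substitute: (1·6.27 + 1) ξ₂ = 466.4 → ξ₂ = 64.16 mol, ξ₁ = 402.3 mol.
Outlet amounts (n = n₀ + Σ ν·ξ):
  D: 711 − 1(402.3) − 1(64.16) = 244.6
  E: 1310 − 2(402.3) − 1(64.16) = 441.3
  G: 0 + 1(402.3) = 402.3
  A: 0 + 1(64.16) = 64.16
Total out = 1152 mol; y_E = 441.3 / 1152 = 0.383.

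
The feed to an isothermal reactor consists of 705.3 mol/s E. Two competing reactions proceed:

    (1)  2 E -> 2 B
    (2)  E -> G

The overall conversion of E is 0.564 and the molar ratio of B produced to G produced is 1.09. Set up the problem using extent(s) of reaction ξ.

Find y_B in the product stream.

Conversion of E: E consumed = 0.564 × 705.3 = 397.8 mol/s = 2ξ₁ + 1ξ₂.
Selectivity: 2ξ₁ / (1ξ₂) = 1.09 → ξ₁ = 0.545 ξ₂.
Substitute: (2·0.545 + 1) ξ₂ = 397.8 → ξ₂ = 190.3 mol/s, ξ₁ = 103.7 mol/s.
Outlet amounts (n = n₀ + Σ ν·ξ):
  E: 705.3 − 2(103.7) − 1(190.3) = 307.5
  B: 0 + 2(103.7) = 207.5
  G: 0 + 1(190.3) = 190.3
Total out = 705.3 mol/s; y_B = 207.5 / 705.3 = 0.2941.

0.294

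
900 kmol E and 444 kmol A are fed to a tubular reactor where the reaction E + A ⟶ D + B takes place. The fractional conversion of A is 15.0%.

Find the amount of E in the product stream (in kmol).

A reacted = 0.15 × 444 = 66.6 kmol; ν_A = −1, so ξ = 66.6/1 = 66.6 kmol.
Outlet amounts (n = n₀ + ν ξ):
  E: 900 − 1(66.6) = 833.4
  A: 444 − 1(66.6) = 377.4
  D: 0 + 1(66.6) = 66.6
  B: 0 + 1(66.6) = 66.6

833 kmol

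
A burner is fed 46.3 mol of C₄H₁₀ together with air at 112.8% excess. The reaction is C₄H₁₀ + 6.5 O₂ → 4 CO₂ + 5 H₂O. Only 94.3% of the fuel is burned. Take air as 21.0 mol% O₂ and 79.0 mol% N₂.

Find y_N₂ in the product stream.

0.762

Stoichiometric O₂ = 6.5 × 46.3 = 300.9 mol; O₂ fed = 300.9 × 2.128 = 640.4 mol.
N₂ fed = 640.4 × 79/21 = 2409 mol.
Fuel reacted = 0.943 × 46.3 → ξ = 43.66 mol.
Outlet (n = n₀ + ν ξ):
  C₄H₁₀: 46.3 − 1(43.66) = 2.639
  O₂: 640.4 − 6.5(43.66) = 356.6
  N₂: 2409 (inert)
  CO₂: 0 + 4(43.66) = 174.6
  H₂O: 0 + 5(43.66) = 218.3
Total out = 3161 mol; y_N₂ = 2409 / 3161 = 0.7621.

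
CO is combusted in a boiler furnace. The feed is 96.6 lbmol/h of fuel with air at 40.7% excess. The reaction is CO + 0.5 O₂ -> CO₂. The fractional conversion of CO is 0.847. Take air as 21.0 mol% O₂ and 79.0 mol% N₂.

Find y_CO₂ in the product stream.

Stoichiometric O₂ = 0.5 × 96.6 = 48.3 lbmol/h; O₂ fed = 48.3 × 1.407 = 67.96 lbmol/h.
N₂ fed = 67.96 × 79/21 = 255.7 lbmol/h.
Fuel reacted = 0.847 × 96.6 → ξ = 81.82 lbmol/h.
Outlet (n = n₀ + ν ξ):
  CO: 96.6 − 1(81.82) = 14.78
  O₂: 67.96 − 0.5(81.82) = 27.05
  N₂: 255.7 (inert)
  CO₂: 0 + 1(81.82) = 81.82
Total out = 379.3 lbmol/h; y_CO₂ = 81.82 / 379.3 = 0.2157.

0.216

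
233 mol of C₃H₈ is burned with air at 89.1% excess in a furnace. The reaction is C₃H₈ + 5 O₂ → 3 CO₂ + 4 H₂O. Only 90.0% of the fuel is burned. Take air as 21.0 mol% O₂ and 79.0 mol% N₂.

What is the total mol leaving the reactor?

Stoichiometric O₂ = 5 × 233 = 1165 mol; O₂ fed = 1165 × 1.891 = 2203 mol.
N₂ fed = 2203 × 79/21 = 8288 mol.
Fuel reacted = 0.9 × 233 → ξ = 209.7 mol.
Outlet (n = n₀ + ν ξ):
  C₃H₈: 233 − 1(209.7) = 23.3
  O₂: 2203 − 5(209.7) = 1155
  N₂: 8288 (inert)
  CO₂: 0 + 3(209.7) = 629.1
  H₂O: 0 + 4(209.7) = 838.8
Total out = 23.3 + 1155 + 8288 + 629.1 + 838.8 = 10930 mol.

10900 mol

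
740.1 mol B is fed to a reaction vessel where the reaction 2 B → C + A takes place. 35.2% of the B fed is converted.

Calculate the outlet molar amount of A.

130 mol

B reacted = 0.352 × 740.1 = 260.5 mol; ν_B = −2, so ξ = 260.5/2 = 130.3 mol.
Outlet amounts (n = n₀ + ν ξ):
  B: 740.1 − 2(130.3) = 479.6
  C: 0 + 1(130.3) = 130.3
  A: 0 + 1(130.3) = 130.3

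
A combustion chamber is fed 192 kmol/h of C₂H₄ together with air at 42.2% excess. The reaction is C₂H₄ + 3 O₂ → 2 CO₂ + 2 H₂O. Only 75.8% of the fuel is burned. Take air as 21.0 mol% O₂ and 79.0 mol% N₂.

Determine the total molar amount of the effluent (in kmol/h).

4090 kmol/h

Stoichiometric O₂ = 3 × 192 = 576 kmol/h; O₂ fed = 576 × 1.422 = 819.1 kmol/h.
N₂ fed = 819.1 × 79/21 = 3081 kmol/h.
Fuel reacted = 0.758 × 192 → ξ = 145.5 kmol/h.
Outlet (n = n₀ + ν ξ):
  C₂H₄: 192 − 1(145.5) = 46.46
  O₂: 819.1 − 3(145.5) = 382.5
  N₂: 3081 (inert)
  CO₂: 0 + 2(145.5) = 291.1
  H₂O: 0 + 2(145.5) = 291.1
Total out = 46.46 + 382.5 + 3081 + 291.1 + 291.1 = 4092 kmol/h.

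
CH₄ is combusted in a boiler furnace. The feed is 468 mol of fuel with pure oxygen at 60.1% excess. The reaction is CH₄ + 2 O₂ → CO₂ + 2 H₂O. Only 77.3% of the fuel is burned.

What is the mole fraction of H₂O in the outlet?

0.368

Stoichiometric O₂ = 2 × 468 = 936 mol; O₂ fed = 936 × 1.601 = 1499 mol.
Fuel reacted = 0.773 × 468 → ξ = 361.8 mol.
Outlet (n = n₀ + ν ξ):
  CH₄: 468 − 1(361.8) = 106.2
  O₂: 1499 − 2(361.8) = 775
  CO₂: 0 + 1(361.8) = 361.8
  H₂O: 0 + 2(361.8) = 723.5
Total out = 1967 mol; y_H₂O = 723.5 / 1967 = 0.3679.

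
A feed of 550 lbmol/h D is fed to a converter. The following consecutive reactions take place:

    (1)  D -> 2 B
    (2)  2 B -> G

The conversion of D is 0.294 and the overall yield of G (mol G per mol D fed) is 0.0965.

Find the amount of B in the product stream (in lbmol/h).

Conversion of D: D consumed = 1ξ₁ = 0.294 × 550 → ξ₁ = 161.7 lbmol/h.
Yield of G: 1ξ₂ / 550 = 0.0965 → ξ₂ = 53.08 lbmol/h.
Outlet amounts (n = n₀ + Σ ν·ξ):
  D: 550 − 1(161.7) = 388.3
  B: 0 + 2(161.7) − 2(53.08) = 217.2
  G: 0 + 1(53.08) = 53.08

217 lbmol/h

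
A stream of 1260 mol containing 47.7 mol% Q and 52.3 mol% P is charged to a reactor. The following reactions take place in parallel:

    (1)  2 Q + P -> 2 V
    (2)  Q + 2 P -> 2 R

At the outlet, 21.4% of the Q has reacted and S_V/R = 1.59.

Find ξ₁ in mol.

Conversion of Q: Q consumed = 0.214 × 601 = 128.6 mol = 2ξ₁ + 1ξ₂.
Selectivity: 2ξ₁ / (2ξ₂) = 1.59 → ξ₁ = 1.59 ξ₂.
Substitute: (2·1.59 + 1) ξ₂ = 128.6 → ξ₂ = 30.77 mol, ξ₁ = 48.92 mol.
Outlet amounts (n = n₀ + Σ ν·ξ):
  Q: 601 − 2(48.92) − 1(30.77) = 472.4
  P: 659 − 1(48.92) − 2(30.77) = 548.5
  V: 0 + 2(48.92) = 97.85
  R: 0 + 2(30.77) = 61.54

ξ₁ = 48.9 mol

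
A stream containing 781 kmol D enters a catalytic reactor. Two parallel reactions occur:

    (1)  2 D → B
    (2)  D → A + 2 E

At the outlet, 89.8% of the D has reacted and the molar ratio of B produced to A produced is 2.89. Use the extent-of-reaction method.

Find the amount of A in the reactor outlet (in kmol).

Conversion of D: D consumed = 0.898 × 781 = 701.3 kmol = 2ξ₁ + 1ξ₂.
Selectivity: 1ξ₁ / (1ξ₂) = 2.89 → ξ₁ = 2.89 ξ₂.
Substitute: (2·2.89 + 1) ξ₂ = 701.3 → ξ₂ = 103.4 kmol, ξ₁ = 298.9 kmol.
Outlet amounts (n = n₀ + Σ ν·ξ):
  D: 781 − 2(298.9) − 1(103.4) = 79.66
  B: 0 + 1(298.9) = 298.9
  A: 0 + 1(103.4) = 103.4
  E: 0 + 2(103.4) = 206.9

103 kmol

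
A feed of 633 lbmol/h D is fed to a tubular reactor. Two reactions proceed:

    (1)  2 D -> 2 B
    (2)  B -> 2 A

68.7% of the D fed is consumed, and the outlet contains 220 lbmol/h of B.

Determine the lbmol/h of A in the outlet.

430 lbmol/h

Conversion of D: D consumed = 2ξ₁ = 0.687 × 633 → ξ₁ = 217.4 lbmol/h.
B balance: n_B = 0 + 2ξ₁ − 1ξ₂ = 220 → ξ₂ = (2·217.4 − 220)/1 = 214.9 lbmol/h.
Outlet amounts (n = n₀ + Σ ν·ξ):
  D: 633 − 2(217.4) = 198.1
  B: 0 + 2(217.4) − 1(214.9) = 220
  A: 0 + 2(214.9) = 429.7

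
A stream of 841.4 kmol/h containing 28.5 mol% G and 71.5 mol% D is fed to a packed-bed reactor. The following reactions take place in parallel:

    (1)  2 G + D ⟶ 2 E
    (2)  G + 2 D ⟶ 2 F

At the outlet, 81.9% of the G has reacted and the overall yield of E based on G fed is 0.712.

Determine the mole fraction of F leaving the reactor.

Yield of E: 2ξ₁ / 239.8 = 0.712 → ξ₁ = 85.37 kmol/h.
Conversion of G: 2ξ₁ + 1ξ₂ = 0.819 × 239.8 = 196.4 → ξ₂ = 25.66 kmol/h.
Outlet amounts (n = n₀ + Σ ν·ξ):
  G: 239.8 − 2(85.37) − 1(25.66) = 43.4
  D: 601.6 − 1(85.37) − 2(25.66) = 464.9
  E: 0 + 2(85.37) = 170.7
  F: 0 + 2(25.66) = 51.32
Total out = 730.4 kmol/h; y_F = 51.32 / 730.4 = 0.07026.

0.0703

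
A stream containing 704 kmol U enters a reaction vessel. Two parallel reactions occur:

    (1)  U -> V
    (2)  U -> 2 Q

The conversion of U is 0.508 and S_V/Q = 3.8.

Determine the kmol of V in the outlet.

316 kmol

Conversion of U: U consumed = 0.508 × 704 = 357.6 kmol = 1ξ₁ + 1ξ₂.
Selectivity: 1ξ₁ / (2ξ₂) = 3.8 → ξ₁ = 7.6 ξ₂.
Substitute: (1·7.6 + 1) ξ₂ = 357.6 → ξ₂ = 41.59 kmol, ξ₁ = 316 kmol.
Outlet amounts (n = n₀ + Σ ν·ξ):
  U: 704 − 1(316) − 1(41.59) = 346.4
  V: 0 + 1(316) = 316
  Q: 0 + 2(41.59) = 83.17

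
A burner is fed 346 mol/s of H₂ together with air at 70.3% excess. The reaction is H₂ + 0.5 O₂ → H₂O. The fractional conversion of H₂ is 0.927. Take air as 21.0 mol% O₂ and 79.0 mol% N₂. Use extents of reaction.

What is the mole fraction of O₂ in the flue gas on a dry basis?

0.106

Stoichiometric O₂ = 0.5 × 346 = 173 mol/s; O₂ fed = 173 × 1.703 = 294.6 mol/s.
N₂ fed = 294.6 × 79/21 = 1108 mol/s.
Fuel reacted = 0.927 × 346 → ξ = 320.7 mol/s.
Outlet (n = n₀ + ν ξ):
  H₂: 346 − 1(320.7) = 25.26
  O₂: 294.6 − 0.5(320.7) = 134.2
  N₂: 1108 (inert)
  H₂O: 0 + 1(320.7) = 320.7
Dry total = 1268 mol/s; y_O₂ (dry) = 134.2 / 1268 = 0.1059.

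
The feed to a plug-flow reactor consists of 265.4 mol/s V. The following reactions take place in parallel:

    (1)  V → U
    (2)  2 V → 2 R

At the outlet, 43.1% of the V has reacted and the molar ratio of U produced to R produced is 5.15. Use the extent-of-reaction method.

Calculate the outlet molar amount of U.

95.8 mol/s

Conversion of V: V consumed = 0.431 × 265.4 = 114.4 mol/s = 1ξ₁ + 2ξ₂.
Selectivity: 1ξ₁ / (2ξ₂) = 5.15 → ξ₁ = 10.3 ξ₂.
Substitute: (1·10.3 + 2) ξ₂ = 114.4 → ξ₂ = 9.3 mol/s, ξ₁ = 95.79 mol/s.
Outlet amounts (n = n₀ + Σ ν·ξ):
  V: 265.4 − 1(95.79) − 2(9.3) = 151
  U: 0 + 1(95.79) = 95.79
  R: 0 + 2(9.3) = 18.6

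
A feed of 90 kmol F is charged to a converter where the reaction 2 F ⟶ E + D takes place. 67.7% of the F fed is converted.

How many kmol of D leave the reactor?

30.5 kmol

F reacted = 0.677 × 90 = 60.93 kmol; ν_F = −2, so ξ = 60.93/2 = 30.47 kmol.
Outlet amounts (n = n₀ + ν ξ):
  F: 90 − 2(30.47) = 29.07
  E: 0 + 1(30.47) = 30.47
  D: 0 + 1(30.47) = 30.47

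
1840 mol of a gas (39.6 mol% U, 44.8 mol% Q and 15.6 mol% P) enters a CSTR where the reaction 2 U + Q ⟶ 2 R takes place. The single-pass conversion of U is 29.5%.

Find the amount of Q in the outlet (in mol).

U reacted = 0.295 × 728.6 = 214.9 mol; ν_U = −2, so ξ = 214.9/2 = 107.5 mol.
Outlet amounts (n = n₀ + ν ξ):
  U: 728.6 − 2(107.5) = 513.7
  Q: 824.3 − 1(107.5) = 716.8
  R: 0 + 2(107.5) = 214.9
  P: 287 (inert)

717 mol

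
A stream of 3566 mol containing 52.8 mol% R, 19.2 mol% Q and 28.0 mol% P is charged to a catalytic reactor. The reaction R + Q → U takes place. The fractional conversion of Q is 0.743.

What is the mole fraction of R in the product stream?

0.449

Q reacted = 0.743 × 684.7 = 508.7 mol; ν_Q = −1, so ξ = 508.7/1 = 508.7 mol.
Outlet amounts (n = n₀ + ν ξ):
  R: 1883 − 1(508.7) = 1374
  Q: 684.7 − 1(508.7) = 176
  U: 0 + 1(508.7) = 508.7
  P: 998.5 (inert)
Total out = 3057 mol; y_R = 1374 / 3057 = 0.4495.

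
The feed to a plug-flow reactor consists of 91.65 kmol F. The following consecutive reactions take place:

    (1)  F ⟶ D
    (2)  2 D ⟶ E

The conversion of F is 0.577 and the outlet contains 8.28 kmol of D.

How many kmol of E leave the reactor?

Conversion of F: F consumed = 1ξ₁ = 0.577 × 91.65 → ξ₁ = 52.88 kmol.
D balance: n_D = 0 + 1ξ₁ − 2ξ₂ = 8.28 → ξ₂ = (1·52.88 − 8.28)/2 = 22.3 kmol.
Outlet amounts (n = n₀ + Σ ν·ξ):
  F: 91.65 − 1(52.88) = 38.77
  D: 0 + 1(52.88) − 2(22.3) = 8.28
  E: 0 + 1(22.3) = 22.3

22.3 kmol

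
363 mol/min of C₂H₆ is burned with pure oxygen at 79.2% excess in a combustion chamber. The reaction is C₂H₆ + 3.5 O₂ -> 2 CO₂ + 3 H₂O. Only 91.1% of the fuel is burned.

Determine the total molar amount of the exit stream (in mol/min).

Stoichiometric O₂ = 3.5 × 363 = 1270 mol/min; O₂ fed = 1270 × 1.792 = 2277 mol/min.
Fuel reacted = 0.911 × 363 → ξ = 330.7 mol/min.
Outlet (n = n₀ + ν ξ):
  C₂H₆: 363 − 1(330.7) = 32.31
  O₂: 2277 − 3.5(330.7) = 1119
  CO₂: 0 + 2(330.7) = 661.4
  H₂O: 0 + 3(330.7) = 992.1
Total out = 32.31 + 1119 + 661.4 + 992.1 = 2805 mol/min.

2810 mol/min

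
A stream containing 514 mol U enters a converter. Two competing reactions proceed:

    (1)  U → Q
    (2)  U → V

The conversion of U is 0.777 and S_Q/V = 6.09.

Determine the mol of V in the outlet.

56.3 mol

Conversion of U: U consumed = 0.777 × 514 = 399.4 mol = 1ξ₁ + 1ξ₂.
Selectivity: 1ξ₁ / (1ξ₂) = 6.09 → ξ₁ = 6.09 ξ₂.
Substitute: (1·6.09 + 1) ξ₂ = 399.4 → ξ₂ = 56.33 mol, ξ₁ = 343 mol.
Outlet amounts (n = n₀ + Σ ν·ξ):
  U: 514 − 1(343) − 1(56.33) = 114.6
  Q: 0 + 1(343) = 343
  V: 0 + 1(56.33) = 56.33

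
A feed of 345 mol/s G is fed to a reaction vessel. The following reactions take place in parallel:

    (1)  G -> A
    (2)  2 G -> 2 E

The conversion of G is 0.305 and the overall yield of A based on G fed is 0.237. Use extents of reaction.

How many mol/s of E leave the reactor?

23.5 mol/s

Yield of A: 1ξ₁ / 345 = 0.237 → ξ₁ = 81.77 mol/s.
Conversion of G: 1ξ₁ + 2ξ₂ = 0.305 × 345 = 105.2 → ξ₂ = 11.73 mol/s.
Outlet amounts (n = n₀ + Σ ν·ξ):
  G: 345 − 1(81.77) − 2(11.73) = 239.8
  A: 0 + 1(81.77) = 81.77
  E: 0 + 2(11.73) = 23.46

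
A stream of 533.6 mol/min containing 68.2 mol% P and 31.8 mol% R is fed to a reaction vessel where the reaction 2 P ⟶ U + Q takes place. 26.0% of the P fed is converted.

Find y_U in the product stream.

0.0887

P reacted = 0.26 × 363.9 = 94.62 mol/min; ν_P = −2, so ξ = 94.62/2 = 47.31 mol/min.
Outlet amounts (n = n₀ + ν ξ):
  P: 363.9 − 2(47.31) = 269.3
  U: 0 + 1(47.31) = 47.31
  Q: 0 + 1(47.31) = 47.31
  R: 169.7 (inert)
Total out = 533.6 mol/min; y_U = 47.31 / 533.6 = 0.08866.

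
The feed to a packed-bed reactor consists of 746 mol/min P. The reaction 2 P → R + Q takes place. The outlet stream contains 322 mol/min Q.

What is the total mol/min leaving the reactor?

746 mol/min

For Q: n = n₀ + 1ξ → 322 = 0 + 1ξ, giving ξ = 322 mol/min.
Outlet amounts (n = n₀ + ν ξ):
  P: 746 − 2(322) = 102
  R: 0 + 1(322) = 322
  Q: 0 + 1(322) = 322
Total out = 102 + 322 + 322 = 746 mol/min.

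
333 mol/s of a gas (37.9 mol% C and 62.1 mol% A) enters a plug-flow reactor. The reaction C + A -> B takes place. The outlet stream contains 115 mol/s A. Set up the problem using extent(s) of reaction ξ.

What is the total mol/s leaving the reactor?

241 mol/s

For A: n = n₀ − 1ξ → 115 = 206.8 − 1ξ, giving ξ = 91.79 mol/s.
Outlet amounts (n = n₀ + ν ξ):
  C: 126.2 − 1(91.79) = 34.41
  A: 206.8 − 1(91.79) = 115
  B: 0 + 1(91.79) = 91.79
Total out = 34.41 + 115 + 91.79 = 241.2 mol/s.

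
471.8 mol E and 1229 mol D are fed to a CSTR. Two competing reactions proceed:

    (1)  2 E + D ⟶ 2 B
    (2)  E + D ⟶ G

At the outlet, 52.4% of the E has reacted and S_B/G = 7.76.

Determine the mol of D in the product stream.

1090 mol

Conversion of E: E consumed = 0.524 × 471.8 = 247.2 mol = 2ξ₁ + 1ξ₂.
Selectivity: 2ξ₁ / (1ξ₂) = 7.76 → ξ₁ = 3.88 ξ₂.
Substitute: (2·3.88 + 1) ξ₂ = 247.2 → ξ₂ = 28.22 mol, ξ₁ = 109.5 mol.
Outlet amounts (n = n₀ + Σ ν·ξ):
  E: 471.8 − 2(109.5) − 1(28.22) = 224.6
  D: 1229 − 1(109.5) − 1(28.22) = 1091
  B: 0 + 2(109.5) = 219
  G: 0 + 1(28.22) = 28.22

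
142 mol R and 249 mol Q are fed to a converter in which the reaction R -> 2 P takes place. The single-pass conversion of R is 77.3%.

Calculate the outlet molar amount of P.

R reacted = 0.773 × 142 = 109.8 mol; ν_R = −1, so ξ = 109.8/1 = 109.8 mol.
Outlet amounts (n = n₀ + ν ξ):
  R: 142 − 1(109.8) = 32.23
  P: 0 + 2(109.8) = 219.5
  Q: 249 (inert)

220 mol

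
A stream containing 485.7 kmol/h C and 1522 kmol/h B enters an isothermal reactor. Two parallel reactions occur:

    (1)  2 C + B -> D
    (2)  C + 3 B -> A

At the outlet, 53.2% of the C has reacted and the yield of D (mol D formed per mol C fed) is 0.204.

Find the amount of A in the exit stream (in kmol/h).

Yield of D: 1ξ₁ / 485.7 = 0.204 → ξ₁ = 99.08 kmol/h.
Conversion of C: 2ξ₁ + 1ξ₂ = 0.532 × 485.7 = 258.4 → ξ₂ = 60.23 kmol/h.
Outlet amounts (n = n₀ + Σ ν·ξ):
  C: 485.7 − 2(99.08) − 1(60.23) = 227.3
  B: 1522 − 1(99.08) − 3(60.23) = 1242
  D: 0 + 1(99.08) = 99.08
  A: 0 + 1(60.23) = 60.23

60.2 kmol/h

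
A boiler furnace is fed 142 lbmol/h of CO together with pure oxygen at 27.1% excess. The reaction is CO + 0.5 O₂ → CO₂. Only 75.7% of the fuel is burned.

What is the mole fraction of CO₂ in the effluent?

0.602

Stoichiometric O₂ = 0.5 × 142 = 71 lbmol/h; O₂ fed = 71 × 1.271 = 90.24 lbmol/h.
Fuel reacted = 0.757 × 142 → ξ = 107.5 lbmol/h.
Outlet (n = n₀ + ν ξ):
  CO: 142 − 1(107.5) = 34.51
  O₂: 90.24 − 0.5(107.5) = 36.49
  CO₂: 0 + 1(107.5) = 107.5
Total out = 178.5 lbmol/h; y_CO₂ = 107.5 / 178.5 = 0.6022.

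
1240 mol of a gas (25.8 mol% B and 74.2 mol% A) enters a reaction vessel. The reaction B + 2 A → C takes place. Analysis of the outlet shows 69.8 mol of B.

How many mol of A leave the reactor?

420 mol

For B: n = n₀ − 1ξ → 69.8 = 319.9 − 1ξ, giving ξ = 250.1 mol.
Outlet amounts (n = n₀ + ν ξ):
  B: 319.9 − 1(250.1) = 69.8
  A: 920.1 − 2(250.1) = 419.8
  C: 0 + 1(250.1) = 250.1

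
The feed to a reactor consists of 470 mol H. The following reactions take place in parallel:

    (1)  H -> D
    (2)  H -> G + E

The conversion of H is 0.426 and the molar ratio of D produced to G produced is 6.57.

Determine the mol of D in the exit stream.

174 mol

Conversion of H: H consumed = 0.426 × 470 = 200.2 mol = 1ξ₁ + 1ξ₂.
Selectivity: 1ξ₁ / (1ξ₂) = 6.57 → ξ₁ = 6.57 ξ₂.
Substitute: (1·6.57 + 1) ξ₂ = 200.2 → ξ₂ = 26.45 mol, ξ₁ = 173.8 mol.
Outlet amounts (n = n₀ + Σ ν·ξ):
  H: 470 − 1(173.8) − 1(26.45) = 269.8
  D: 0 + 1(173.8) = 173.8
  G: 0 + 1(26.45) = 26.45
  E: 0 + 1(26.45) = 26.45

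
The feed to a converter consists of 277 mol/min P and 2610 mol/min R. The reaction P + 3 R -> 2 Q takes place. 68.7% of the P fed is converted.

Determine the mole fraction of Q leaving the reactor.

P reacted = 0.687 × 277 = 190.3 mol/min; ν_P = −1, so ξ = 190.3/1 = 190.3 mol/min.
Outlet amounts (n = n₀ + ν ξ):
  P: 277 − 1(190.3) = 86.7
  R: 2610 − 3(190.3) = 2039
  Q: 0 + 2(190.3) = 380.6
Total out = 2506 mol/min; y_Q = 380.6 / 2506 = 0.1519.

0.152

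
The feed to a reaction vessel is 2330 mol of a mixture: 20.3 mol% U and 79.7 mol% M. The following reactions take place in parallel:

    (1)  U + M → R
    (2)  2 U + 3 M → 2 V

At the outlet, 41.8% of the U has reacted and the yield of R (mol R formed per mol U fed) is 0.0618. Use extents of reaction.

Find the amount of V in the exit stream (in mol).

168 mol

Yield of R: 1ξ₁ / 473 = 0.0618 → ξ₁ = 29.23 mol.
Conversion of U: 1ξ₁ + 2ξ₂ = 0.418 × 473 = 197.7 → ξ₂ = 84.24 mol.
Outlet amounts (n = n₀ + Σ ν·ξ):
  U: 473 − 1(29.23) − 2(84.24) = 275.3
  M: 1857 − 1(29.23) − 3(84.24) = 1575
  R: 0 + 1(29.23) = 29.23
  V: 0 + 2(84.24) = 168.5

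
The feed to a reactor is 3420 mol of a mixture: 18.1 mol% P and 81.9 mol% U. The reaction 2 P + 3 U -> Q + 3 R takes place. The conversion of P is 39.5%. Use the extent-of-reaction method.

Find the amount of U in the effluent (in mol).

P reacted = 0.395 × 619 = 244.5 mol; ν_P = −2, so ξ = 244.5/2 = 122.3 mol.
Outlet amounts (n = n₀ + ν ξ):
  P: 619 − 2(122.3) = 374.5
  U: 2801 − 3(122.3) = 2434
  Q: 0 + 1(122.3) = 122.3
  R: 0 + 3(122.3) = 366.8

2430 mol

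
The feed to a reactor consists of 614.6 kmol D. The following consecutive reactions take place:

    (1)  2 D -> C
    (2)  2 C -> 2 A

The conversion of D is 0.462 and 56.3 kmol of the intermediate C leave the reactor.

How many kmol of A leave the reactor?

Conversion of D: D consumed = 2ξ₁ = 0.462 × 614.6 → ξ₁ = 142 kmol.
C balance: n_C = 0 + 1ξ₁ − 2ξ₂ = 56.3 → ξ₂ = (1·142 − 56.3)/2 = 42.84 kmol.
Outlet amounts (n = n₀ + Σ ν·ξ):
  D: 614.6 − 2(142) = 330.7
  C: 0 + 1(142) − 2(42.84) = 56.3
  A: 0 + 2(42.84) = 85.67

85.7 kmol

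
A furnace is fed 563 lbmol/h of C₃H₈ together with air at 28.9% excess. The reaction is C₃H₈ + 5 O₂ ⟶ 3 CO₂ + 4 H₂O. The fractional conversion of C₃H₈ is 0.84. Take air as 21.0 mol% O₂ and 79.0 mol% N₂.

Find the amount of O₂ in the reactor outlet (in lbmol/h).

1260 lbmol/h

Stoichiometric O₂ = 5 × 563 = 2815 lbmol/h; O₂ fed = 2815 × 1.289 = 3629 lbmol/h.
N₂ fed = 3629 × 79/21 = 13650 lbmol/h.
Fuel reacted = 0.84 × 563 → ξ = 472.9 lbmol/h.
Outlet (n = n₀ + ν ξ):
  C₃H₈: 563 − 1(472.9) = 90.08
  O₂: 3629 − 5(472.9) = 1264
  N₂: 13650 (inert)
  CO₂: 0 + 3(472.9) = 1419
  H₂O: 0 + 4(472.9) = 1892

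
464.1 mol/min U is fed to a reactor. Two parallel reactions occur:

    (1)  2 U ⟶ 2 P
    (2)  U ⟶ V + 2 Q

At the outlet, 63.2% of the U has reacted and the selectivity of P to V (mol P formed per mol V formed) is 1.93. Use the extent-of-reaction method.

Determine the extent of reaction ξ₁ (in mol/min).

ξ₁ = 96.6 mol/min

Conversion of U: U consumed = 0.632 × 464.1 = 293.3 mol/min = 2ξ₁ + 1ξ₂.
Selectivity: 2ξ₁ / (1ξ₂) = 1.93 → ξ₁ = 0.965 ξ₂.
Substitute: (2·0.965 + 1) ξ₂ = 293.3 → ξ₂ = 100.1 mol/min, ξ₁ = 96.6 mol/min.
Outlet amounts (n = n₀ + Σ ν·ξ):
  U: 464.1 − 2(96.6) − 1(100.1) = 170.8
  P: 0 + 2(96.6) = 193.2
  V: 0 + 1(100.1) = 100.1
  Q: 0 + 2(100.1) = 200.2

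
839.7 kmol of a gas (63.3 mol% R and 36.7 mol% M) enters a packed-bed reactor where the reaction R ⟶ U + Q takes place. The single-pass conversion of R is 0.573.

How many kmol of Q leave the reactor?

305 kmol

R reacted = 0.573 × 531.5 = 304.6 kmol; ν_R = −1, so ξ = 304.6/1 = 304.6 kmol.
Outlet amounts (n = n₀ + ν ξ):
  R: 531.5 − 1(304.6) = 227
  U: 0 + 1(304.6) = 304.6
  Q: 0 + 1(304.6) = 304.6
  M: 308.2 (inert)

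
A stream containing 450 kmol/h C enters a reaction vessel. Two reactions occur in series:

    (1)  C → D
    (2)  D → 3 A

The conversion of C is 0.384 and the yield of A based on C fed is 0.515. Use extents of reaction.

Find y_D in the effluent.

0.158

Conversion of C: C consumed = 1ξ₁ = 0.384 × 450 → ξ₁ = 172.8 kmol/h.
Yield of A: 3ξ₂ / 450 = 0.515 → ξ₂ = 77.25 kmol/h.
Outlet amounts (n = n₀ + Σ ν·ξ):
  C: 450 − 1(172.8) = 277.2
  D: 0 + 1(172.8) − 1(77.25) = 95.55
  A: 0 + 3(77.25) = 231.8
Total out = 604.5 kmol/h; y_D = 95.55 / 604.5 = 0.1581.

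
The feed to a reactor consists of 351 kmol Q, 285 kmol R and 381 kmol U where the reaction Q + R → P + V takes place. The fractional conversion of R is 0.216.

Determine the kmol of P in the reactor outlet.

61.6 kmol

R reacted = 0.216 × 285 = 61.56 kmol; ν_R = −1, so ξ = 61.56/1 = 61.56 kmol.
Outlet amounts (n = n₀ + ν ξ):
  Q: 351 − 1(61.56) = 289.4
  R: 285 − 1(61.56) = 223.4
  P: 0 + 1(61.56) = 61.56
  V: 0 + 1(61.56) = 61.56
  U: 381 (inert)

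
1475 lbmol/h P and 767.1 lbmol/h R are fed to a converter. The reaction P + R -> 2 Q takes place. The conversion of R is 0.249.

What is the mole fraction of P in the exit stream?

R reacted = 0.249 × 767.1 = 191 lbmol/h; ν_R = −1, so ξ = 191/1 = 191 lbmol/h.
Outlet amounts (n = n₀ + ν ξ):
  P: 1475 − 1(191) = 1284
  R: 767.1 − 1(191) = 576.1
  Q: 0 + 2(191) = 382
Total out = 2242 lbmol/h; y_P = 1284 / 2242 = 0.5727.

0.573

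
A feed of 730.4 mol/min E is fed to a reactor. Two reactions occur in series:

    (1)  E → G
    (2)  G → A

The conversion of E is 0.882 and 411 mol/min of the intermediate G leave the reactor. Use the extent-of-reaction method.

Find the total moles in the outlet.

Conversion of E: E consumed = 1ξ₁ = 0.882 × 730.4 → ξ₁ = 644.2 mol/min.
G balance: n_G = 0 + 1ξ₁ − 1ξ₂ = 411 → ξ₂ = (1·644.2 − 411)/1 = 233.2 mol/min.
Outlet amounts (n = n₀ + Σ ν·ξ):
  E: 730.4 − 1(644.2) = 86.19
  G: 0 + 1(644.2) − 1(233.2) = 411
  A: 0 + 1(233.2) = 233.2
Total out = 86.19 + 411 + 233.2 = 730.4 mol/min.

730 mol/min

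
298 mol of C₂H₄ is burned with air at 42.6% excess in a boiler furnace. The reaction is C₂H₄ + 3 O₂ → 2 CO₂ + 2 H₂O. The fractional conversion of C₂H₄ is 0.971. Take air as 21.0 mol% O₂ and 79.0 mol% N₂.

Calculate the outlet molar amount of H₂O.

579 mol

Stoichiometric O₂ = 3 × 298 = 894 mol; O₂ fed = 894 × 1.426 = 1275 mol.
N₂ fed = 1275 × 79/21 = 4796 mol.
Fuel reacted = 0.971 × 298 → ξ = 289.4 mol.
Outlet (n = n₀ + ν ξ):
  C₂H₄: 298 − 1(289.4) = 8.642
  O₂: 1275 − 3(289.4) = 406.8
  N₂: 4796 (inert)
  CO₂: 0 + 2(289.4) = 578.7
  H₂O: 0 + 2(289.4) = 578.7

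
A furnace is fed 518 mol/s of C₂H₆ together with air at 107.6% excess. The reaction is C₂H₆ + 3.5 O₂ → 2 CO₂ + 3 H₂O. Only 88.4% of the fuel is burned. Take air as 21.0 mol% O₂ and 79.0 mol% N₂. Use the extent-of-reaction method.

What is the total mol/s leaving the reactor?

18700 mol/s

Stoichiometric O₂ = 3.5 × 518 = 1813 mol/s; O₂ fed = 1813 × 2.076 = 3764 mol/s.
N₂ fed = 3764 × 79/21 = 14160 mol/s.
Fuel reacted = 0.884 × 518 → ξ = 457.9 mol/s.
Outlet (n = n₀ + ν ξ):
  C₂H₆: 518 − 1(457.9) = 60.09
  O₂: 3764 − 3.5(457.9) = 2161
  N₂: 14160 (inert)
  CO₂: 0 + 2(457.9) = 915.8
  H₂O: 0 + 3(457.9) = 1374
Total out = 60.09 + 2161 + 14160 + 915.8 + 1374 = 18670 mol/s.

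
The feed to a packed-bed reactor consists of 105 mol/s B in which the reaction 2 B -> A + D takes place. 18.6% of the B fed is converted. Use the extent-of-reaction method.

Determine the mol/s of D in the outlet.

9.77 mol/s

B reacted = 0.186 × 105 = 19.53 mol/s; ν_B = −2, so ξ = 19.53/2 = 9.765 mol/s.
Outlet amounts (n = n₀ + ν ξ):
  B: 105 − 2(9.765) = 85.47
  A: 0 + 1(9.765) = 9.765
  D: 0 + 1(9.765) = 9.765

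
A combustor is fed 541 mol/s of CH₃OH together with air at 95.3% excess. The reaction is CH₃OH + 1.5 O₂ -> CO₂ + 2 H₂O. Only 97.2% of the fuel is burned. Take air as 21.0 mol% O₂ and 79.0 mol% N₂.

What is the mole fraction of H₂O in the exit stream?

Stoichiometric O₂ = 1.5 × 541 = 811.5 mol/s; O₂ fed = 811.5 × 1.953 = 1585 mol/s.
N₂ fed = 1585 × 79/21 = 5962 mol/s.
Fuel reacted = 0.972 × 541 → ξ = 525.9 mol/s.
Outlet (n = n₀ + ν ξ):
  CH₃OH: 541 − 1(525.9) = 15.15
  O₂: 1585 − 1.5(525.9) = 796.1
  N₂: 5962 (inert)
  CO₂: 0 + 1(525.9) = 525.9
  H₂O: 0 + 2(525.9) = 1052
Total out = 8351 mol/s; y_H₂O = 1052 / 8351 = 0.1259.

0.126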